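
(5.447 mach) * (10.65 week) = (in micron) 1.195e+16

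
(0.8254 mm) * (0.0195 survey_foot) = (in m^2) 4.906e-06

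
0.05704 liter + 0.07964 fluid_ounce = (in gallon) 0.01569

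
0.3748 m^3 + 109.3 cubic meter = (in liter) 1.097e+05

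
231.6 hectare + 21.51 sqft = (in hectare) 231.6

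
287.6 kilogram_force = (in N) 2820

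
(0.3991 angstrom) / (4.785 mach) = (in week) 4.05e-20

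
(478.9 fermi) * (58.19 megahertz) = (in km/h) 0.0001003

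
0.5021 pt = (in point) 0.5021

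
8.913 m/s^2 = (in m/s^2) 8.913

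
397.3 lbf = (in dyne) 1.767e+08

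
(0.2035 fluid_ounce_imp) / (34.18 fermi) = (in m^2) 1.692e+08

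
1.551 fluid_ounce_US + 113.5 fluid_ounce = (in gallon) 0.8988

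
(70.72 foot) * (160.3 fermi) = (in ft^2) 3.719e-11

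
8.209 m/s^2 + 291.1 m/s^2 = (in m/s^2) 299.3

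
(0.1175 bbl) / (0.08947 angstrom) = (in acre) 5.159e+05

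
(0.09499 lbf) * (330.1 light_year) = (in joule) 1.32e+18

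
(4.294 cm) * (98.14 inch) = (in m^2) 0.107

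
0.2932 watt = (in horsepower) 0.0003932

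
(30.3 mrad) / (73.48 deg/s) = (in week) 3.906e-08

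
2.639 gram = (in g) 2.639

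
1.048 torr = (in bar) 0.001397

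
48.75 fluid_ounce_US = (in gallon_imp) 0.3171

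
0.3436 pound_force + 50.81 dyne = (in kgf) 0.1559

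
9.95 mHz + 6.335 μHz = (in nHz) 9.956e+06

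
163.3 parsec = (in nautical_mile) 2.721e+15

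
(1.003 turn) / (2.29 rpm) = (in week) 4.345e-05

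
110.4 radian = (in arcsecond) 2.277e+07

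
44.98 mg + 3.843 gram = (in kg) 0.003888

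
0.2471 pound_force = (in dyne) 1.099e+05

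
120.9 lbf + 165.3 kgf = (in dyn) 2.159e+08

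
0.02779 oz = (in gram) 0.7878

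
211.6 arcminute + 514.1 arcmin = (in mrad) 211.1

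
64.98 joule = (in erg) 6.498e+08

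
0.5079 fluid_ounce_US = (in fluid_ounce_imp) 0.5286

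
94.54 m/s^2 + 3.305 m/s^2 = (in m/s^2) 97.85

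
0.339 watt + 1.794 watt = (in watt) 2.133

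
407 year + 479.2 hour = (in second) 1.284e+10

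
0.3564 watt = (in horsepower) 0.0004779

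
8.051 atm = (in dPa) 8.158e+06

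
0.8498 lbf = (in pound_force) 0.8498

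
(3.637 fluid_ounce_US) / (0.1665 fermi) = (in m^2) 6.46e+11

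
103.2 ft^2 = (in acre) 0.002369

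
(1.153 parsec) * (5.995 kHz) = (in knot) 4.146e+20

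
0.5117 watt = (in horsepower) 0.0006862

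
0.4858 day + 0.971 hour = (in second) 4.547e+04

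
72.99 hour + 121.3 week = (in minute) 1.227e+06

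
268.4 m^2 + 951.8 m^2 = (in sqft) 1.313e+04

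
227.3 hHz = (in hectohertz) 227.3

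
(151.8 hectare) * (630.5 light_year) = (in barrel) 5.695e+25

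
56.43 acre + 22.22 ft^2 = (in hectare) 22.84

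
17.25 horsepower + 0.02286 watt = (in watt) 1.286e+04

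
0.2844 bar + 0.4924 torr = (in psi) 4.134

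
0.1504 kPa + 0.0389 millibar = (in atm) 0.001523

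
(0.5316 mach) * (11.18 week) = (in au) 0.008181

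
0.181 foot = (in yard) 0.06033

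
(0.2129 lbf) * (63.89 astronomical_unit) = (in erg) 9.051e+19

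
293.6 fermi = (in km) 2.936e-16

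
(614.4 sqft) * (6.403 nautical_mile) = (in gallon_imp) 1.489e+08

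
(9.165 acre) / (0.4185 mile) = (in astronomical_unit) 3.681e-10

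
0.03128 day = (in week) 0.004469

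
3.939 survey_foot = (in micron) 1.201e+06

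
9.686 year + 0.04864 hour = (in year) 9.686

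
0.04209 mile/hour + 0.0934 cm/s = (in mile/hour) 0.04418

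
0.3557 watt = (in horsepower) 0.000477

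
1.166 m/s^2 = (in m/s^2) 1.166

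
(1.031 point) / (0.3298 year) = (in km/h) 1.259e-10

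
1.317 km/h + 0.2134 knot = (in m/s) 0.4756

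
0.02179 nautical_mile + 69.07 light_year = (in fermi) 6.535e+32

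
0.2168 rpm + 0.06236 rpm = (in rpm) 0.2792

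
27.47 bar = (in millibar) 2.747e+04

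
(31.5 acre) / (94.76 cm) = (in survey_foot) 4.414e+05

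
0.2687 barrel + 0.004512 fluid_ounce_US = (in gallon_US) 11.29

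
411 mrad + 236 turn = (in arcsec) 3.059e+08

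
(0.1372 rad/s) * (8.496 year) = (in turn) 5.851e+06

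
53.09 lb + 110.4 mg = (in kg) 24.08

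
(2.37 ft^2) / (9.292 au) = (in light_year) 1.674e-29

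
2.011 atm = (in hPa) 2038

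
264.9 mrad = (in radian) 0.2649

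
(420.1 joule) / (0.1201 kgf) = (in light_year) 3.77e-14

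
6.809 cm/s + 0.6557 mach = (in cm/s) 2.233e+04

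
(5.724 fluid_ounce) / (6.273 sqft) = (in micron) 290.5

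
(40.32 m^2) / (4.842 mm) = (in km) 8.327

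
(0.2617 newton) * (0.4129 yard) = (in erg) 9.881e+05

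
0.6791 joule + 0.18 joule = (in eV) 5.362e+18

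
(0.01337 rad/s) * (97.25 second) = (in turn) 0.2069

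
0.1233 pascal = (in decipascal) 1.233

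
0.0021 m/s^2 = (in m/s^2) 0.0021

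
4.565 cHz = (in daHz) 0.004565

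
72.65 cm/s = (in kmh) 2.615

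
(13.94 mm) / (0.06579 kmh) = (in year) 2.419e-08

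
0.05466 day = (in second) 4723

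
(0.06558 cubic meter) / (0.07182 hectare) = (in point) 0.2588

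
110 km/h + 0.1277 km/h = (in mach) 0.08984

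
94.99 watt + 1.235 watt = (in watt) 96.22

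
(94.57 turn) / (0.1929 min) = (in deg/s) 2942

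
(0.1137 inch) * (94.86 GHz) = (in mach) 8.046e+05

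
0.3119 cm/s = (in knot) 0.006063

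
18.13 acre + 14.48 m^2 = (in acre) 18.13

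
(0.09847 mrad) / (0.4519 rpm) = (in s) 0.002081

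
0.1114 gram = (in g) 0.1114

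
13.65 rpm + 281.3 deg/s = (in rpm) 60.53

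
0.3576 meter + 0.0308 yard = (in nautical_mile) 0.0002083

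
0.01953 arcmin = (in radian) 5.681e-06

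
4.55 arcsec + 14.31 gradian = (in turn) 0.03578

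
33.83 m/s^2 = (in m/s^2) 33.83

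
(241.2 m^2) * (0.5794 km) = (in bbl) 8.79e+05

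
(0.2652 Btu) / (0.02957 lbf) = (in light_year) 2.248e-13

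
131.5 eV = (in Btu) 1.997e-20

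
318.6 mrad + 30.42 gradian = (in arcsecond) 1.643e+05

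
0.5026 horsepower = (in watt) 374.8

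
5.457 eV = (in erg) 8.743e-12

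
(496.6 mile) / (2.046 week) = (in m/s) 0.6459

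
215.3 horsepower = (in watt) 1.605e+05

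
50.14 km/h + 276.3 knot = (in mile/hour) 349.1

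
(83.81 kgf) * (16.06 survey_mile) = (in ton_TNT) 0.005077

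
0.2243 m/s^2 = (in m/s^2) 0.2243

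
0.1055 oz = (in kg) 0.002991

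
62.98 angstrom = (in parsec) 2.041e-25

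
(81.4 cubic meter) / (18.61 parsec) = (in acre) 3.503e-20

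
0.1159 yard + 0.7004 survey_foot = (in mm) 319.5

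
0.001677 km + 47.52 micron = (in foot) 5.502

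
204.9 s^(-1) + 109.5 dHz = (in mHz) 2.158e+05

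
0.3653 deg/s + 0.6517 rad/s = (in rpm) 6.284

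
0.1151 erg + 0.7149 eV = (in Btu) 1.091e-11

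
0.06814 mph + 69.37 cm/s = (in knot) 1.408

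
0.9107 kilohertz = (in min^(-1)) 5.464e+04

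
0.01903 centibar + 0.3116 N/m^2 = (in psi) 0.002805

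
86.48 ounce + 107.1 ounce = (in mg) 5.488e+06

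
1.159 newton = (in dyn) 1.159e+05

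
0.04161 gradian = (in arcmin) 2.247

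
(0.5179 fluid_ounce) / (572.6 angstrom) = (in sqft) 2879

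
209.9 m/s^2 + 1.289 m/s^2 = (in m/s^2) 211.2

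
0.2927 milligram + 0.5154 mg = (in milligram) 0.8081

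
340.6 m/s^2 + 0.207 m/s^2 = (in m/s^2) 340.8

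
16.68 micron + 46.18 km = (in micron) 4.618e+10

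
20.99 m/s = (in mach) 0.06164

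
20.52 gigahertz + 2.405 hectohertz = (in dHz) 2.052e+11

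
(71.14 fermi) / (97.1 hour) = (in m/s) 2.035e-19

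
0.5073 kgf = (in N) 4.975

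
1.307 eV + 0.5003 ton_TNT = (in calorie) 5.003e+08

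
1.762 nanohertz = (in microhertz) 0.001762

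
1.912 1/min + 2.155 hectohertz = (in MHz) 0.0002155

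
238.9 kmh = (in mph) 148.4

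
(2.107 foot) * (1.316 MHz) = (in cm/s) 8.452e+07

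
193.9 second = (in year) 6.149e-06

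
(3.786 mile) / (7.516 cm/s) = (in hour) 22.52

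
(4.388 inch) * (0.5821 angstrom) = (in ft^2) 6.983e-11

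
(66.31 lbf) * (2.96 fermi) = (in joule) 8.731e-13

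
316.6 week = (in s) 1.915e+08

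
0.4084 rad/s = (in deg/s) 23.4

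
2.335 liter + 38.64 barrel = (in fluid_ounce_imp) 2.163e+05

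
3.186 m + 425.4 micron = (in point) 9032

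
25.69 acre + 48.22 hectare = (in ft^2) 6.309e+06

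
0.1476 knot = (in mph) 0.1699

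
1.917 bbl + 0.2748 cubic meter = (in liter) 579.6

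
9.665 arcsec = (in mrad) 0.04686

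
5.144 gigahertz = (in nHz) 5.144e+18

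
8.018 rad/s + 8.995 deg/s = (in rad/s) 8.175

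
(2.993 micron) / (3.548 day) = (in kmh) 3.515e-11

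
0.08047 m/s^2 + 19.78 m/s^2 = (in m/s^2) 19.86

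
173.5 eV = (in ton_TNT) 6.644e-27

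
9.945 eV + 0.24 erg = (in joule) 2.4e-08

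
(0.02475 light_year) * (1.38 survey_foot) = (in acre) 2.434e+10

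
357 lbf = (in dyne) 1.588e+08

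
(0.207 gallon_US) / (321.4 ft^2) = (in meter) 2.624e-05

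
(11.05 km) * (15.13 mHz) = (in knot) 325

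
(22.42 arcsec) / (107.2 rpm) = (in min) 1.614e-07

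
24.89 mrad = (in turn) 0.003961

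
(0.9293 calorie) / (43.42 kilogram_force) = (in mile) 5.674e-06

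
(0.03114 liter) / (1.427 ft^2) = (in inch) 0.009248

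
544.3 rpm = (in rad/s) 57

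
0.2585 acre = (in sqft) 1.126e+04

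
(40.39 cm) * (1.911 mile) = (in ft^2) 1.337e+04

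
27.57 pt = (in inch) 0.3829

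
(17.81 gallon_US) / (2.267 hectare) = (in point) 0.00843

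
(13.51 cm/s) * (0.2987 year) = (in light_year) 1.345e-10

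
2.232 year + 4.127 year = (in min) 3.342e+06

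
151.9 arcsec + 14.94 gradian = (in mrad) 235.4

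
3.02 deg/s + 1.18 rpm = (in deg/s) 10.1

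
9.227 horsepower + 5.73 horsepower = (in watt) 1.115e+04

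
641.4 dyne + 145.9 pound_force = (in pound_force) 145.9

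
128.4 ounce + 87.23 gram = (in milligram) 3.727e+06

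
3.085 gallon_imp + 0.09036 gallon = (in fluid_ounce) 485.8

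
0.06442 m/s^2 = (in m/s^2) 0.06442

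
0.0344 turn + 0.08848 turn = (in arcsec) 1.593e+05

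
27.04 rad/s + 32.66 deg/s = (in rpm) 263.7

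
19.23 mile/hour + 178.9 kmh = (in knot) 113.3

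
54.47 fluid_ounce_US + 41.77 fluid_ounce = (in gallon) 0.7519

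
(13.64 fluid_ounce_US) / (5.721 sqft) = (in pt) 2.151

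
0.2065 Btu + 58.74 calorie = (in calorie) 110.8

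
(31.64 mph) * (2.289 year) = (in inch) 4.02e+10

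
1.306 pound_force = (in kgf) 0.5924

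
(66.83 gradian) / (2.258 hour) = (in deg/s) 0.007399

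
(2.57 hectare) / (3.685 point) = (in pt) 5.604e+10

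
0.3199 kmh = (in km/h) 0.3199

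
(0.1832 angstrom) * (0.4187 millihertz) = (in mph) 1.716e-14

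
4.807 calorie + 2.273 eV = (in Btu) 0.01906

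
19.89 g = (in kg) 0.01989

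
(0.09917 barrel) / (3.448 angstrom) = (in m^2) 4.573e+07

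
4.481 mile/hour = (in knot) 3.894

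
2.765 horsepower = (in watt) 2062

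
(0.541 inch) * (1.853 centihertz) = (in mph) 0.0005696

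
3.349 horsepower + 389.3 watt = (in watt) 2887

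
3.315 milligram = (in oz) 0.0001169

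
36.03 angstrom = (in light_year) 3.808e-25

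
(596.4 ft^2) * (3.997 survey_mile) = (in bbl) 2.242e+06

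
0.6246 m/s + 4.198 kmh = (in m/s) 1.791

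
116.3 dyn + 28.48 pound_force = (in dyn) 1.267e+07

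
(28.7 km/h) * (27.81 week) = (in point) 3.801e+11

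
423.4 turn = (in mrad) 2.66e+06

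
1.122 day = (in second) 9.694e+04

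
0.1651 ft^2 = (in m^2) 0.01534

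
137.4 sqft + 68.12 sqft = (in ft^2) 205.5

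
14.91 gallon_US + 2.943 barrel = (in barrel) 3.298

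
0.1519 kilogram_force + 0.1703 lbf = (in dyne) 2.247e+05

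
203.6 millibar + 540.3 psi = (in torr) 2.809e+04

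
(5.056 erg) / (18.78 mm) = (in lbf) 6.052e-06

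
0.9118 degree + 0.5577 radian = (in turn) 0.09129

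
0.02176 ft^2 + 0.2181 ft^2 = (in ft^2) 0.2399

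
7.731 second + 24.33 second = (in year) 1.017e-06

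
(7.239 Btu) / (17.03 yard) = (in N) 490.5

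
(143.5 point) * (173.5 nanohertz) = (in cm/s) 8.783e-07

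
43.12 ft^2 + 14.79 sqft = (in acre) 0.001329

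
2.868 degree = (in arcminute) 172.1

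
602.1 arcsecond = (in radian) 0.002919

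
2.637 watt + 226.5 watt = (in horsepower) 0.3073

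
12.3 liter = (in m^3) 0.0123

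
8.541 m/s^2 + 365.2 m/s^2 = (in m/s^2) 373.7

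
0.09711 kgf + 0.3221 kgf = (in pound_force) 0.9242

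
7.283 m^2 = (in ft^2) 78.39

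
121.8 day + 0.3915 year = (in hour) 6353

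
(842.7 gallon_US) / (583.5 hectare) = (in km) 5.467e-10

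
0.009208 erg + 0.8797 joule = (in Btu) 0.0008338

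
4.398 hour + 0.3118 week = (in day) 2.366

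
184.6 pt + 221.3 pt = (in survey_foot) 0.4698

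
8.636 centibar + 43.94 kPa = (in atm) 0.5189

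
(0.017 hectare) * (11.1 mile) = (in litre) 3.037e+09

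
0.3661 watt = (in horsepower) 0.0004909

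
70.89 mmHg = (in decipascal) 9.451e+04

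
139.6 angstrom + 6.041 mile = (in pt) 2.756e+07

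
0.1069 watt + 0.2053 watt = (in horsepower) 0.0004187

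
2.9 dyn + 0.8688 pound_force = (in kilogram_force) 0.3941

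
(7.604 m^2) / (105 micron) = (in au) 4.841e-07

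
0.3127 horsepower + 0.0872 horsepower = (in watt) 298.2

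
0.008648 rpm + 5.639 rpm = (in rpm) 5.648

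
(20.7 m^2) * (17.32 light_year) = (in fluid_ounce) 1.147e+23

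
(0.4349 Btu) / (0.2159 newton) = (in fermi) 2.125e+18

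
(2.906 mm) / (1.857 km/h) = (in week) 9.315e-09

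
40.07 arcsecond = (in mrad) 0.1943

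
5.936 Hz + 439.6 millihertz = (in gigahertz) 6.376e-09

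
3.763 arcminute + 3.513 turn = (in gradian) 1405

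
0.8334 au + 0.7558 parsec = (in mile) 1.449e+13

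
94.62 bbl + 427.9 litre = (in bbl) 97.31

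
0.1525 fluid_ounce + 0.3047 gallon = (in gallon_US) 0.3059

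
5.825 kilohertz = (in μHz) 5.825e+09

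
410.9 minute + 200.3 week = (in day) 1402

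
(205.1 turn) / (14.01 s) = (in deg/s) 5270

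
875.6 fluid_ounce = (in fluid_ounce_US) 875.6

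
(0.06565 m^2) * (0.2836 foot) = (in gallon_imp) 1.248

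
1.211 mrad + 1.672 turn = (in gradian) 668.9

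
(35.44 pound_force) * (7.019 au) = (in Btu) 1.569e+11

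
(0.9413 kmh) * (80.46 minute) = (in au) 8.438e-09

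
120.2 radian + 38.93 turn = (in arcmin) 1.254e+06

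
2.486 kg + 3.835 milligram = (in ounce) 87.69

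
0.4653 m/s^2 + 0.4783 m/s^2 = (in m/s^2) 0.9436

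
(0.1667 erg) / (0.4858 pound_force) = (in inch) 3.037e-07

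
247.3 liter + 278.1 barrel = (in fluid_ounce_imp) 1.565e+06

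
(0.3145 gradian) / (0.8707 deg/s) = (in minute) 0.005418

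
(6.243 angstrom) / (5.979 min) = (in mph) 3.893e-12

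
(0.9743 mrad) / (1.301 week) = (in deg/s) 7.095e-08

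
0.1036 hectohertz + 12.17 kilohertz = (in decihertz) 1.218e+05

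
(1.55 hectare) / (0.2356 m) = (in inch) 2.59e+06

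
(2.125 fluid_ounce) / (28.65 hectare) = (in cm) 2.193e-08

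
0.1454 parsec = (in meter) 4.487e+15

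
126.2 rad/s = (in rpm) 1205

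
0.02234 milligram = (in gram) 2.234e-05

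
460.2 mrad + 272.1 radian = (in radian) 272.6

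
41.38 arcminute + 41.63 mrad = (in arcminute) 184.5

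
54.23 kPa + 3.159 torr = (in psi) 7.926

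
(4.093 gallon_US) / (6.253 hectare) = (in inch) 9.755e-06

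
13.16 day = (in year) 0.03605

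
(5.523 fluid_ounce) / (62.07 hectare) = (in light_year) 2.781e-26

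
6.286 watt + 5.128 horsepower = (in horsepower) 5.136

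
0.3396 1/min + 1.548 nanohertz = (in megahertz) 5.66e-09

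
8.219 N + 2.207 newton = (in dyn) 1.043e+06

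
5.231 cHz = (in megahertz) 5.231e-08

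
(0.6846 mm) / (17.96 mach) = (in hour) 3.11e-11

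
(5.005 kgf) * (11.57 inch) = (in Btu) 0.01367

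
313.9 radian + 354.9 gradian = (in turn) 50.85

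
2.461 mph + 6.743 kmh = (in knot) 5.779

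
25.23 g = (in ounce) 0.89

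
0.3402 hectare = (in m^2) 3402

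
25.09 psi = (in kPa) 173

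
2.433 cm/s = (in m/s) 0.02433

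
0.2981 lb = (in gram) 135.2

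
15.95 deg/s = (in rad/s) 0.2784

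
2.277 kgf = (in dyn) 2.233e+06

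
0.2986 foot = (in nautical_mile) 4.914e-05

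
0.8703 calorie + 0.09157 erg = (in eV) 2.273e+19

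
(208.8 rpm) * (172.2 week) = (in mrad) 2.277e+12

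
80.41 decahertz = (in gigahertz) 8.041e-07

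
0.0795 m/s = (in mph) 0.1778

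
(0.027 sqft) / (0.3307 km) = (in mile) 4.713e-09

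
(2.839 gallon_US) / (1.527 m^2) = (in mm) 7.038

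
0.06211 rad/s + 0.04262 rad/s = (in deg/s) 6.001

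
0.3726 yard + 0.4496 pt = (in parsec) 1.105e-17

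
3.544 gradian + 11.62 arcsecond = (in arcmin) 191.6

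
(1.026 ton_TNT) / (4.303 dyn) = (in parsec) 0.003233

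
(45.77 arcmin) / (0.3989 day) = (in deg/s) 2.213e-05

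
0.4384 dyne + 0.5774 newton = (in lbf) 0.1298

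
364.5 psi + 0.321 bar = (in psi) 369.2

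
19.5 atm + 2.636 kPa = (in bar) 19.78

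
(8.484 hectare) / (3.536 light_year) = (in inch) 9.985e-11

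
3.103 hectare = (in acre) 7.668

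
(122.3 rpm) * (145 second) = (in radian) 1857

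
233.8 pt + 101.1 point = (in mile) 7.341e-05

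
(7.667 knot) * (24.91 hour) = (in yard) 3.868e+05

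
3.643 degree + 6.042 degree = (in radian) 0.169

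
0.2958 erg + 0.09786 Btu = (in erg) 1.032e+09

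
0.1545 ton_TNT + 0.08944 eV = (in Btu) 6.127e+05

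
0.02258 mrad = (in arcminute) 0.07762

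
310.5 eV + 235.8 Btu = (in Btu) 235.8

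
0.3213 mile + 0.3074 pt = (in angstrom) 5.171e+12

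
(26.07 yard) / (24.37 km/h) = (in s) 3.521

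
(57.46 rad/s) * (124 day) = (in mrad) 6.156e+11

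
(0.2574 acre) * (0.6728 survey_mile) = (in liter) 1.128e+09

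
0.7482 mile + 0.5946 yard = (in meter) 1205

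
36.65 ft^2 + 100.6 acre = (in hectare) 40.71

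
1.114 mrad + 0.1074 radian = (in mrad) 108.5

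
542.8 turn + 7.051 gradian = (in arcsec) 7.035e+08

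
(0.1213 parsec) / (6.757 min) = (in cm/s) 9.232e+14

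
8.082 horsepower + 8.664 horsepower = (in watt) 1.249e+04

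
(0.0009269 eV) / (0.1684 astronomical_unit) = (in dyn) 5.895e-28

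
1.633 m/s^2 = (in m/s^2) 1.633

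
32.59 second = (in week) 5.389e-05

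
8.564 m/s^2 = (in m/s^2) 8.564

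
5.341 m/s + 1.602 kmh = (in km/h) 20.83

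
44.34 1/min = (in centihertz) 73.9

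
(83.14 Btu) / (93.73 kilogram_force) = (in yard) 104.4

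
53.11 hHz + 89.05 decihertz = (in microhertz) 5.32e+09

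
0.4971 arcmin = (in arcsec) 29.83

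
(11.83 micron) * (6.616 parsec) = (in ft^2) 2.6e+13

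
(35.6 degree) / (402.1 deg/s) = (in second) 0.08854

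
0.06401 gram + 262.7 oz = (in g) 7447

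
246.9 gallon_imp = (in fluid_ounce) 3.795e+04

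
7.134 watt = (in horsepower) 0.009567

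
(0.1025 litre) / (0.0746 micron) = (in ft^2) 1.479e+04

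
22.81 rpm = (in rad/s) 2.389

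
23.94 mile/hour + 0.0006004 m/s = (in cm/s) 1070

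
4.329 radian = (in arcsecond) 8.929e+05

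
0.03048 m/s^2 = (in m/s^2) 0.03048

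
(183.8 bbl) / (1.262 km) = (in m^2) 0.02316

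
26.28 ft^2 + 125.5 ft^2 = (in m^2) 14.1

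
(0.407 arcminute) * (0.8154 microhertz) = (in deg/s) 5.531e-09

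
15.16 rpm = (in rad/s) 1.588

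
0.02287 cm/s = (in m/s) 0.0002287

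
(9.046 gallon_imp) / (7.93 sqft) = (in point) 158.2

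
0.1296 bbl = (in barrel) 0.1296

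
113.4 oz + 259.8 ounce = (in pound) 23.33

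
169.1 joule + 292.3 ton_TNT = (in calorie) 2.923e+11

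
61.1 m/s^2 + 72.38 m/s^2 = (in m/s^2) 133.5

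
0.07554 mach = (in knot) 50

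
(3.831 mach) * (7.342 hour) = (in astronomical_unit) 0.0002305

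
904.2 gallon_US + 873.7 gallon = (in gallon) 1778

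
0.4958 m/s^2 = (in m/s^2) 0.4958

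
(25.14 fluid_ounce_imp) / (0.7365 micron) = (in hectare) 0.09699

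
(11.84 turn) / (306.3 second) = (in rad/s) 0.2429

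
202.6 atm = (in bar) 205.3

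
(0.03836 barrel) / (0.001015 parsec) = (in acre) 4.812e-20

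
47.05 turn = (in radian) 295.6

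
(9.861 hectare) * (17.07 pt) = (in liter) 5.938e+05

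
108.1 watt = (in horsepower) 0.145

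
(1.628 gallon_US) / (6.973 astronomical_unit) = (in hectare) 5.908e-19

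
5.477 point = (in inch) 0.07607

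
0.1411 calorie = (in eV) 3.685e+18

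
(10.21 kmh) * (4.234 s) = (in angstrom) 1.201e+11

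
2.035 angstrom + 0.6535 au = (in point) 2.771e+14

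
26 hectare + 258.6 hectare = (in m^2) 2.846e+06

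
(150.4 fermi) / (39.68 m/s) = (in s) 3.79e-15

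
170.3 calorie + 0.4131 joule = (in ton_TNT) 1.704e-07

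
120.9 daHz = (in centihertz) 1.209e+05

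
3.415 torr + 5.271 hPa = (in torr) 7.369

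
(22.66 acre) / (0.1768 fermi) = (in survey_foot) 1.702e+21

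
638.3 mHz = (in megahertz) 6.383e-07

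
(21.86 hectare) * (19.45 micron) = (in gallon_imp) 935.3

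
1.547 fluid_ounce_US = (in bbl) 0.0002878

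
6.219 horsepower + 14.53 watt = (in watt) 4652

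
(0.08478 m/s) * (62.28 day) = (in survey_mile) 283.5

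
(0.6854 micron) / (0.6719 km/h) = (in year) 1.164e-13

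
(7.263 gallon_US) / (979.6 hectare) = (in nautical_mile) 1.515e-12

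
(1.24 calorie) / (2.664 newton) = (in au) 1.302e-11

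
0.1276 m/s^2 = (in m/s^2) 0.1276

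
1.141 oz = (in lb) 0.07131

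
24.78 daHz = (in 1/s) 247.8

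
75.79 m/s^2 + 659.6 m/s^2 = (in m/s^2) 735.4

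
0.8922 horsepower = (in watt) 665.3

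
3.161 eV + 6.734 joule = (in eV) 4.203e+19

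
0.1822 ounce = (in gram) 5.165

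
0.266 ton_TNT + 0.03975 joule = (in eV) 6.946e+27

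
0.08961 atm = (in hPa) 90.8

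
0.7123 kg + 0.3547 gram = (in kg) 0.7127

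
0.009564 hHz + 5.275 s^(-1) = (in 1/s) 6.231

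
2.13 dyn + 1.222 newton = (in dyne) 1.222e+05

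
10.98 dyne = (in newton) 0.0001098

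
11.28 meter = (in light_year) 1.192e-15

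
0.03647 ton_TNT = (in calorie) 3.647e+07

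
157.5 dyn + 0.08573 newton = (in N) 0.08731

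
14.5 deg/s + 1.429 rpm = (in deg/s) 23.07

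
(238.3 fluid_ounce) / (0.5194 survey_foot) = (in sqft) 0.4792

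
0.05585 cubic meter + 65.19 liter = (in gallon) 31.98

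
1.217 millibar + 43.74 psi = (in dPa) 3.017e+06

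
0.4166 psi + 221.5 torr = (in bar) 0.324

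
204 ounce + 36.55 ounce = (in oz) 240.6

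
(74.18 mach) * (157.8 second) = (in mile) 2477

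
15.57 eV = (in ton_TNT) 5.962e-28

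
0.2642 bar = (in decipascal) 2.642e+05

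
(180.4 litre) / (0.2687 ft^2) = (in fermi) 7.227e+15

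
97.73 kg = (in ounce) 3447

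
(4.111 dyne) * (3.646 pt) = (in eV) 3.3e+11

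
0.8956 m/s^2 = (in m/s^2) 0.8956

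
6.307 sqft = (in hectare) 5.859e-05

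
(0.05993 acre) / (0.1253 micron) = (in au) 0.01294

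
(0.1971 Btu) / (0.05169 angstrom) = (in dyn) 4.023e+18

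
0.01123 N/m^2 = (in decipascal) 0.1123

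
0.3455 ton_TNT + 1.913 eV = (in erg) 1.446e+16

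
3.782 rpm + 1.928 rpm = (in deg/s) 34.26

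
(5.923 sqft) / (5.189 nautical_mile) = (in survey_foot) 0.0001879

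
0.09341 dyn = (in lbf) 2.1e-07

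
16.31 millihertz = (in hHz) 0.0001631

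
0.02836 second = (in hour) 7.878e-06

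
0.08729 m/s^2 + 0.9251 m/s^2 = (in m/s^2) 1.012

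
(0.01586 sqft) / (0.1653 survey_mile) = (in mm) 0.005539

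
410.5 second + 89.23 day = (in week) 12.75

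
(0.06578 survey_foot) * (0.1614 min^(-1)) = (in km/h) 0.0001942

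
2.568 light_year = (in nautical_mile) 1.312e+13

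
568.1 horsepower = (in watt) 4.236e+05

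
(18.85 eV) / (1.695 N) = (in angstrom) 1.782e-08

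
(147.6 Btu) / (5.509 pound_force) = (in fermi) 6.355e+18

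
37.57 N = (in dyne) 3.757e+06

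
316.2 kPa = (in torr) 2372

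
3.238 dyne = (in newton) 3.238e-05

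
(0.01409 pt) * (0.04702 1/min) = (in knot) 7.572e-09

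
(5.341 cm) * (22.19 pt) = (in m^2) 0.0004181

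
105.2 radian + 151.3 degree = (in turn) 17.16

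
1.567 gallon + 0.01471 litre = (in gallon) 1.571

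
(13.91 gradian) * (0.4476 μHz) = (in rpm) 9.339e-07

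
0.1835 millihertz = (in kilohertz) 1.835e-07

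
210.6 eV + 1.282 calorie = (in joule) 5.364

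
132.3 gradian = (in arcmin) 7144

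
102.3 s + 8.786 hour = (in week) 0.05247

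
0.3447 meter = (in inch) 13.57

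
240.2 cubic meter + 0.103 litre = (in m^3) 240.2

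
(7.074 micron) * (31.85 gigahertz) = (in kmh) 8.111e+05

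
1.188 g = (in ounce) 0.04191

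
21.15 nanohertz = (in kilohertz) 2.115e-11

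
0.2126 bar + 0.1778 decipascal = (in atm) 0.2098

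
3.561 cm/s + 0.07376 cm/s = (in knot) 0.07065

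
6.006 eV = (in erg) 9.623e-12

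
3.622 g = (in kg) 0.003622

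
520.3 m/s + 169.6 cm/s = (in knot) 1015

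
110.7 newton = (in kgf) 11.29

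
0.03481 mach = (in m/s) 11.85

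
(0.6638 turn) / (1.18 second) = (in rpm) 33.75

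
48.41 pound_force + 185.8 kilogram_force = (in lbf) 458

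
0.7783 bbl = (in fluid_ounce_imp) 4355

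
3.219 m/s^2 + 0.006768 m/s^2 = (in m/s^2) 3.226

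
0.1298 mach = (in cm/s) 4420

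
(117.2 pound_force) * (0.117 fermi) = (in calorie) 1.458e-14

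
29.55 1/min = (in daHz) 0.04925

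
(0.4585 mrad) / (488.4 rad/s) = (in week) 1.552e-12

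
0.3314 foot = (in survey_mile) 6.277e-05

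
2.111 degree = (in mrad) 36.84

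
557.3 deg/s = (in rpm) 92.88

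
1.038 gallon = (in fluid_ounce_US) 132.9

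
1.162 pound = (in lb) 1.162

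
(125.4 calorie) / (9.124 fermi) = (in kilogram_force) 5.864e+15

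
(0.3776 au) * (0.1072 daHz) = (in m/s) 6.056e+10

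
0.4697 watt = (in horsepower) 0.0006299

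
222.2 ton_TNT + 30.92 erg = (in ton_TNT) 222.2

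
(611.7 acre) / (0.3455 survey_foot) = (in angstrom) 2.351e+17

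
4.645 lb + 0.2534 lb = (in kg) 2.222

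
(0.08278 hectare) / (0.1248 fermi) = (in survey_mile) 4.122e+15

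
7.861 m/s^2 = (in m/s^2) 7.861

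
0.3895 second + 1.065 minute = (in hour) 0.01786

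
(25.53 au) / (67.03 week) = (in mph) 2.107e+05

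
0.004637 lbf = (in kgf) 0.002103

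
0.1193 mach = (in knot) 78.96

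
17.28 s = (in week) 2.857e-05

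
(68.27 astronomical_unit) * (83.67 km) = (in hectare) 8.545e+13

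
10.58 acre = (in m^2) 4.282e+04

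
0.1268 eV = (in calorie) 4.856e-21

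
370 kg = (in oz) 1.305e+04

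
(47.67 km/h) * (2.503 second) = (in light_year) 3.503e-15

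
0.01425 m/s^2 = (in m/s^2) 0.01425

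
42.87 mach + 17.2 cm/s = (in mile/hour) 3.265e+04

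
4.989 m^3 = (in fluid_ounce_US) 1.687e+05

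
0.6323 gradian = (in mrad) 9.932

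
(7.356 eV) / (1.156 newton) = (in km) 1.02e-21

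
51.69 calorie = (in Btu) 0.205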